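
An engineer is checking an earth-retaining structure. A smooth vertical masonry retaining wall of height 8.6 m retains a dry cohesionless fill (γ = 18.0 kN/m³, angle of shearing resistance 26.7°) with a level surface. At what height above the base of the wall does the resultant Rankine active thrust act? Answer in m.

2.87 m

K_a = 0.3800.
The pressure distribution is triangular, so the resultant acts at H/3 above the base = 8.6/3 = 2.867 m.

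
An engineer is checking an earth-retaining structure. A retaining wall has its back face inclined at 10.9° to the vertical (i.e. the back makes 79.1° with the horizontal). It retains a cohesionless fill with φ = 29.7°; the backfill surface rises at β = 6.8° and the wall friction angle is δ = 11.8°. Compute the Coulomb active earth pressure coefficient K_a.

K_a = sin²(α+φ) / [sin²α · sin(α−δ) · (1 + √{sin(φ+δ)sin(φ−β) / (sin(α−δ)sin(α+β))})²].
With α = 79.1°, φ = 29.7°, δ = 11.8°, β = 6.8°: K_a = 0.4307.

0.431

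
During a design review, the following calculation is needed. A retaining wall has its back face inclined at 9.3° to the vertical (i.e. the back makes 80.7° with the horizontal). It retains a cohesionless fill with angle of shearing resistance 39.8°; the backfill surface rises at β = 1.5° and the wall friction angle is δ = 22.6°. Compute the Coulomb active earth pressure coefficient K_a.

K_a = sin²(α+φ) / [sin²α · sin(α−δ) · (1 + √{sin(φ+δ)sin(φ−β) / (sin(α−δ)sin(α+β))})²].
With α = 80.7°, φ = 39.8°, δ = 22.6°, β = 1.5°: K_a = 0.2747.

0.275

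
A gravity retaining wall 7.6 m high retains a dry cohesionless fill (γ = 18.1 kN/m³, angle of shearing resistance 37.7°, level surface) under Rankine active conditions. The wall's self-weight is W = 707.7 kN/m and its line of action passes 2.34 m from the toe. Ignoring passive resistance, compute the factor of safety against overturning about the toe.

K_a = tan²(45° − 37.7°/2) = 0.2411.
P_a = ½K_aγH² = 0.5×0.2411×18.1×7.6² = 126.0 kN/m, acting at H/3 = 2.533 m above the base.
Overturning moment M_o = P_a × H/3 = 126.0 × 2.533 = 319.2.
Resisting moment M_r = W × 2.34 = 707.7 × 2.34 = 1656.
FS_overturning = M_r/M_o = 1656/319.2 = 5.188.

5.19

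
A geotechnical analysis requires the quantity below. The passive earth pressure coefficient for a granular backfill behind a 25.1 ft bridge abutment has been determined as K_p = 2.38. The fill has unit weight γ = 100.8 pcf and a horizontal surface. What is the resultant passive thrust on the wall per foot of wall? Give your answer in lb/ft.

75600 lb/ft

P = ½ K_p γ H² = 0.5 × 2.38 × 100.8 × 25.1² = 75570 lb/ft.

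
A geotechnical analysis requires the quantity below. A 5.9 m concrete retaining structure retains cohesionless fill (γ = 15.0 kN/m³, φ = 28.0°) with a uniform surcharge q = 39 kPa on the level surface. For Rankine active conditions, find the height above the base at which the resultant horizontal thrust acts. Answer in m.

K_a = 0.3610.
Triangular part P₁ = ½K_aγH² = 94.26 at H/3 = 1.967 m; rectangular part P₂ = K_a q H = 83.07 at H/2 = 2.950 m.
ȳ = (P₁·1.967 + P₂·2.950)/(P₁+P₂) = 2.427 m.

2.43 m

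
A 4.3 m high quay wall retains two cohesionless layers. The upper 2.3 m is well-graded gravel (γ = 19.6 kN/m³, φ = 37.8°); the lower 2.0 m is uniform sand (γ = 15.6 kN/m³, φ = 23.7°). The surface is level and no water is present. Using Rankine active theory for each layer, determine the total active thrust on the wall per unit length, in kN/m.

64.2 kN/m

K_a1 = tan²(45°−37.8°/2) = 0.2400; K_a2 = tan²(45°−23.7°/2) = 0.4266.
Layer 1: σ at base = K_a1 γ₁ h₁ = 10.82 kPa; P₁ = ½×10.82×2.3 = 12.44.
Layer 2: σ_v at top = γ₁h₁ = 45.08; σ_h top = K_a2×45.08 = 19.23; σ_h base = K_a2×(45.08+15.6×2.0) = 32.54.
P₂ = ½(19.23+32.54)×2.0 = 51.77. Total P_a = 12.44+51.77 = 64.21 kN/m.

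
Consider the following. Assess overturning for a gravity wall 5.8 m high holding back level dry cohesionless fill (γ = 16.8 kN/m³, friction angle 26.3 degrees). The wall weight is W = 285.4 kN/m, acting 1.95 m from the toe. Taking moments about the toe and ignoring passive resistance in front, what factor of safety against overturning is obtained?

2.64

K_a = tan²(45° − 26.3°/2) = 0.3859.
P_a = ½K_aγH² = 0.5×0.3859×16.8×5.8² = 109.1 kN/m, acting at H/3 = 1.933 m above the base.
Overturning moment M_o = P_a × H/3 = 109.1 × 1.933 = 210.8.
Resisting moment M_r = W × 1.95 = 285.4 × 1.95 = 556.5.
FS_overturning = M_r/M_o = 556.5/210.8 = 2.640.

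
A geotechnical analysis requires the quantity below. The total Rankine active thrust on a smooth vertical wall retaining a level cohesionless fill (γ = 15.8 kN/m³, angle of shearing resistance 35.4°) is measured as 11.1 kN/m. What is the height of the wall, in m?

K_a = 0.2664. P_a = ½ K_a γ H² ⇒ H = √(2P_a/(K_a γ)).
H = √(2×11.1/(0.2664×15.8)) = 2.297 m.

2.30 m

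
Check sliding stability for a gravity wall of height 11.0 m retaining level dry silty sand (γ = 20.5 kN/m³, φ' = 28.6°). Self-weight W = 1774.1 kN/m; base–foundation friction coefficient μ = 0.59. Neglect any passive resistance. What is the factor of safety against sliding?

K_a = tan²(45° − 28.6°/2) = 0.3525.
P_a = ½K_aγH² = 0.5×0.3525×20.5×11.0² = 437.2 kN/m, acting at H/3 = 3.667 m above the base.
FS_sliding = μW / P_a = 0.59×1774.1 / 437.2 = 2.394.

2.39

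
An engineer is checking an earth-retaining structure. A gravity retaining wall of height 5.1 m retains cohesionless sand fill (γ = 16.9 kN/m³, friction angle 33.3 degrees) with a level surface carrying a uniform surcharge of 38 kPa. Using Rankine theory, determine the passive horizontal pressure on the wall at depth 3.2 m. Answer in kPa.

316 kPa

K_p = (1 + sin φ)/(1 − sin φ) = 3.435.
σ_v = γz + q = 16.9 × 3.2 + 38 = 92.08 kPa.
σ_h = K_p σ_v = 3.435 × 92.08 = 316.3 kPa.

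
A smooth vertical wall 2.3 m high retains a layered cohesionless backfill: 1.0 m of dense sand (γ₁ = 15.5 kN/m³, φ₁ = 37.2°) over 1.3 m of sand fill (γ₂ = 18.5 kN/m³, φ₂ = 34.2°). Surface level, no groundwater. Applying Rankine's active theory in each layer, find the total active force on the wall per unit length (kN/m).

K_a1 = tan²(45°−37.2°/2) = 0.2464; K_a2 = tan²(45°−34.2°/2) = 0.2803.
Layer 1: σ at base = K_a1 γ₁ h₁ = 3.819 kPa; P₁ = ½×3.819×1.0 = 1.910.
Layer 2: σ_v at top = γ₁h₁ = 15.50; σ_h top = K_a2×15.50 = 4.345; σ_h base = K_a2×(15.50+18.5×1.3) = 11.09.
P₂ = ½(4.345+11.09)×1.3 = 10.03. Total P_a = 1.910+10.03 = 11.94 kN/m.

11.9 kN/m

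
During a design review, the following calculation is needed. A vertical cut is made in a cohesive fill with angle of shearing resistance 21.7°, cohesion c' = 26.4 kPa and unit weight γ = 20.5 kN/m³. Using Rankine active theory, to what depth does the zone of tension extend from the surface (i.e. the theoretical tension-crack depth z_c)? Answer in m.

K_a = tan²(45° − 21.7°/2) = 0.4601; √K_a = 0.6783.
The active pressure is zero where K_a γ z = 2c√K_a, so z_c = 2c/(γ√K_a) = 2×26.4/(20.5×0.6783) = 3.797 m.

3.80 m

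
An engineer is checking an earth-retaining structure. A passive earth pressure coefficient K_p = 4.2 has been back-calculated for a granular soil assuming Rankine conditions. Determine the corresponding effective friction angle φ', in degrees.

38.0°

K_p = (1+sin φ)/(1−sin φ) ⇒ sin φ = (K_p − 1)/(K_p + 1) = 0.6154.
φ = arcsin(0.6154) = 37.98°.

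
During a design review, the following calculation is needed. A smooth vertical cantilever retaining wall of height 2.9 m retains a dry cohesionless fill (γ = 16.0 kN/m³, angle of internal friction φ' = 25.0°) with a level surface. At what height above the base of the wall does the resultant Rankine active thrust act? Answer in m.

0.967 m

K_a = 0.4059.
The pressure distribution is triangular, so the resultant acts at H/3 above the base = 2.9/3 = 0.9667 m.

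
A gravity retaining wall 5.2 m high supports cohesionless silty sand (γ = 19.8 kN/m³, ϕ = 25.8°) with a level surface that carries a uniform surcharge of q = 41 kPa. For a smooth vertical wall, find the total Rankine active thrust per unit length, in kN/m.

K_a = tan²(45° − φ/2) = 0.3935.
Soil triangle: ½ K_a γ H² = 0.5×0.3935×19.8×5.2² = 105.3 kN/m.
Surcharge rectangle: K_a q H = 0.3935×41×5.2 = 83.90 kN/m.
Total = 105.3 + 83.90 = 189.2 kN/m.

189 kN/m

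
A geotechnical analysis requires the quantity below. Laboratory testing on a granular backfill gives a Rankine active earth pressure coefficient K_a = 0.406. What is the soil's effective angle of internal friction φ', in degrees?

K_a = tan²(45° − φ/2) ⇒ 45° − φ/2 = arctan(√0.406) = 32.50°.
φ = 2(45° − 32.50°) = 24.99°.

25.0°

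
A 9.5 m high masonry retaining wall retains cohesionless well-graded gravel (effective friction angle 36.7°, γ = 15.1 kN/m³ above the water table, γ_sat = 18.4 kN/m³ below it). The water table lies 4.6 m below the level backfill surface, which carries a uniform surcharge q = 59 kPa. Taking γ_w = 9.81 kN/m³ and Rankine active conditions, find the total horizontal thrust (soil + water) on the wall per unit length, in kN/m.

411 kN/m

K_a = tan²(45° − φ/2) = 0.2519.
γ' = 18.4 − 9.81 = 8.590 kN/m³. h₂ = H − d_w = 4.9 m.
σ'_h: at surface K_a·q = 14.86; at WT K_a(q+γd_w) = 32.35; at base K_a(q+γd_w+γ'h₂) = 42.95 kPa.
P₁ = ½(14.86+32.35)×4.6 = 108.6; P₂ = ½(32.35+42.95)×4.9 = 184.5; P_w = ½γ_w h₂² = 117.8.
Total = 108.6+184.5+117.8 = 410.9 kN/m.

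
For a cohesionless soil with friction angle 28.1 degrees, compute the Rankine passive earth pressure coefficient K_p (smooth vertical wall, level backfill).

K_p = (1 + sin φ)/(1 − sin φ) = tan²(45° + 28.1°/2) = 2.781.

2.78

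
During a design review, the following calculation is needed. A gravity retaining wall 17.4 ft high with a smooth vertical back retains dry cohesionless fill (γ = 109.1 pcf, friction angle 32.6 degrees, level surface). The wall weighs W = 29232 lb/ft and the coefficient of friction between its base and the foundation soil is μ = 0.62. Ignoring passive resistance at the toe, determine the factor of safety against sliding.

3.66

K_a = tan²(45° − 32.6°/2) = 0.2997.
P_a = ½K_aγH² = 0.5×0.2997×109.1×17.4² = 4950 lb/ft, acting at H/3 = 5.800 ft above the base.
FS_sliding = μW / P_a = 0.62×29232 / 4950 = 3.661.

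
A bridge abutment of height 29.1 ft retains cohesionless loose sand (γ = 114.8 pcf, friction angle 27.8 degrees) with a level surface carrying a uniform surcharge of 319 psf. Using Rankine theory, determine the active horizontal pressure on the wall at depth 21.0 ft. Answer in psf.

993 psf

K_a = (1 − sin φ)/(1 + sin φ) = 0.3639.
σ_v = γz + q = 114.8 × 21.0 + 319 = 2730 psf.
σ_h = K_a σ_v = 0.3639 × 2730 = 993.4 psf.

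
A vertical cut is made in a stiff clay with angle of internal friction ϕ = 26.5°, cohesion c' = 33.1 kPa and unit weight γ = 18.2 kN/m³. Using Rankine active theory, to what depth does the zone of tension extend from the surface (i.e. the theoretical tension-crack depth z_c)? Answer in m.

5.88 m

K_a = tan²(45° − 26.5°/2) = 0.3829; √K_a = 0.6188.
The active pressure is zero where K_a γ z = 2c√K_a, so z_c = 2c/(γ√K_a) = 2×33.1/(18.2×0.6188) = 5.878 m.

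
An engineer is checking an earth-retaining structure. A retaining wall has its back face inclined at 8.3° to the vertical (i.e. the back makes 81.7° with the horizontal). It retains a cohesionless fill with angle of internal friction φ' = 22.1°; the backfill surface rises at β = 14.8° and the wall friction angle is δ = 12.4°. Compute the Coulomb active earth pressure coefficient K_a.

K_a = sin²(α+φ) / [sin²α · sin(α−δ) · (1 + √{sin(φ+δ)sin(φ−β) / (sin(α−δ)sin(α+β))})²].
With α = 81.7°, φ = 22.1°, δ = 12.4°, β = 14.8°: K_a = 0.6301.

0.630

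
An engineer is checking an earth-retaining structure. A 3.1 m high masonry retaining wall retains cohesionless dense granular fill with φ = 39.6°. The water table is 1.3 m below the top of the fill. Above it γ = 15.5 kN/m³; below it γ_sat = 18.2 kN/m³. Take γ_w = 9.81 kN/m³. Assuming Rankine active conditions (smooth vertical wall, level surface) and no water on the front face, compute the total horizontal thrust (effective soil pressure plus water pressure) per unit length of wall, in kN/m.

29.8 kN/m

K_a = tan²(45° − φ/2) = 0.2214.
γ' = 18.2 − 9.81 = 8.390 kN/m³. Depth below WT = 1.8 m.
σ'_h at WT = K_a γ d_w = 4.462 kPa; at base = 4.462 + K_a γ' × 1.8 = 7.806 kPa.
P₁ (0–1.3 m) = ½×4.462×1.3 = 2.900. P₂ (1.3–3.1 m) = ½(4.462+7.806)×1.8 = 11.04.
P_w = ½ γ_w h₂² = 0.5×9.81×1.8² = 15.89. Total = 2.900+11.04+15.89 = 29.83 kN/m.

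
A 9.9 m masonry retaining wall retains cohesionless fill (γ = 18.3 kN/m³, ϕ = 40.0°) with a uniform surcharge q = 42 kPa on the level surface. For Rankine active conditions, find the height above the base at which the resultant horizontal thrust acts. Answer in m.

K_a = 0.2174.
Triangular part P₁ = ½K_aγH² = 195.0 at H/3 = 3.300 m; rectangular part P₂ = K_a q H = 90.41 at H/2 = 4.950 m.
ȳ = (P₁·3.300 + P₂·4.950)/(P₁+P₂) = 3.823 m.

3.82 m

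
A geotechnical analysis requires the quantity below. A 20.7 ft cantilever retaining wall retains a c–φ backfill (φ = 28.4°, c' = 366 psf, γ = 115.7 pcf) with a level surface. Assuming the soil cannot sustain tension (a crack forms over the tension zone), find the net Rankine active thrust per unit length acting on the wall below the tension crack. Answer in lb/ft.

2090 lb/ft

K_a = 0.3554; √K_a = 0.5961.
Tension-crack depth z_c = 2c/(γ√K_a) = 2×366/(115.7×0.5961) = 10.61 ft.
σ_a at base = K_a γ H − 2c√K_a = 0.3554×115.7×20.7 − 2×366×0.5961 = 414.7 psf.
P_a = ½ × 414.7 × (H − z_c) = 0.5×414.7×10.09 = 2092 lb/ft.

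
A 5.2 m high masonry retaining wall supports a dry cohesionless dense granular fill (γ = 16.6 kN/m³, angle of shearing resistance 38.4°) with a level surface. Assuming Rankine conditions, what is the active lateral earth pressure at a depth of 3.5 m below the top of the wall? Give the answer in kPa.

K_a = (1 − sin φ)/(1 + sin φ) = 0.2337.
σ_h = K_a γ z = 0.2337 × 16.6 × 3.5 = 13.58 kPa.

13.6 kPa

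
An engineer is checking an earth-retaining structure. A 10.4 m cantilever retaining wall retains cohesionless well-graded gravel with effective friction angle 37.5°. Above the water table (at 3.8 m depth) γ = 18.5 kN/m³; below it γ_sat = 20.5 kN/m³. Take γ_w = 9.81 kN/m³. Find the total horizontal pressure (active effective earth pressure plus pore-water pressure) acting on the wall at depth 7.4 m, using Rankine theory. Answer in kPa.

K_a = (1 − sin φ)/(1 + sin φ) = 0.2432.
γ' = 20.5 − 9.81 = 10.69 kN/m³.
Effective vertical stress at 7.4 m: σ'_v = 18.5×3.8 + 10.69×3.60 = 108.8 kPa.
σ'_h = K_a σ'_v = 0.2432 × 108.8 = 26.46 kPa; u = γ_w × 3.60 = 35.32 kPa.
Total σ_h = 26.46 + 35.32 = 61.77 kPa.

61.8 kPa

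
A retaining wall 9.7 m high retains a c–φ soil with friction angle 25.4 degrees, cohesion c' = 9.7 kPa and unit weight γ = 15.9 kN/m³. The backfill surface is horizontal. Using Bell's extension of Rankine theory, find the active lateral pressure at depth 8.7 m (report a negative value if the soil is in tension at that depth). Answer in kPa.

K_a = (1 − sin φ)/(1 + sin φ) = 0.3996.
σ_a = K_a γ z − 2c√K_a = 0.3996×15.9×8.7 − 2×9.7×0.6322 = 43.02 kPa.

43.0 kPa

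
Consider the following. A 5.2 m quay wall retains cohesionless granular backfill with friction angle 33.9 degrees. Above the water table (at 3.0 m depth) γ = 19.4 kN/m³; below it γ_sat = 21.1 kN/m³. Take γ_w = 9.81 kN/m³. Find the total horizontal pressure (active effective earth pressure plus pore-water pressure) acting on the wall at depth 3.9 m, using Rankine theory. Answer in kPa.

K_a = (1 − sin φ)/(1 + sin φ) = 0.2839.
γ' = 21.1 − 9.81 = 11.29 kN/m³.
Effective vertical stress at 3.9 m: σ'_v = 19.4×3.0 + 11.29×0.900 = 68.36 kPa.
σ'_h = K_a σ'_v = 0.2839 × 68.36 = 19.41 kPa; u = γ_w × 0.900 = 8.829 kPa.
Total σ_h = 19.41 + 8.829 = 28.24 kPa.

28.2 kPa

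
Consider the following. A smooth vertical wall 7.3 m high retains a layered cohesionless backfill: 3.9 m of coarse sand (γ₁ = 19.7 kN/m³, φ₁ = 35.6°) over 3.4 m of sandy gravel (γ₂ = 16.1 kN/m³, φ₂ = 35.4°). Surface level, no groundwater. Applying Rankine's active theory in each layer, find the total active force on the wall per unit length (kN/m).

134 kN/m

K_a1 = tan²(45°−35.6°/2) = 0.2641; K_a2 = tan²(45°−35.4°/2) = 0.2664.
Layer 1: σ at base = K_a1 γ₁ h₁ = 20.29 kPa; P₁ = ½×20.29×3.9 = 39.57.
Layer 2: σ_v at top = γ₁h₁ = 76.83; σ_h top = K_a2×76.83 = 20.47; σ_h base = K_a2×(76.83+16.1×3.4) = 35.05.
P₂ = ½(20.47+35.05)×3.4 = 94.38. Total P_a = 39.57+94.38 = 134.0 kN/m.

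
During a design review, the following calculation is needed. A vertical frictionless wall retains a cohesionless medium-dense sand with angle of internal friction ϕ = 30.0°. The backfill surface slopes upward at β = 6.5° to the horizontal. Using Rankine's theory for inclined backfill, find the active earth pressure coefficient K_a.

0.340

K_a = cos β · (cos β − √(cos²β − cos²φ)) / (cos β + √(cos²β − cos²φ)).
cos β = 0.9936, cos φ = 0.8660, √(cos²β − cos²φ) = 0.4870.
K_a = 0.9936 × (0.9936 − 0.4870)/(0.9936 + 0.4870) = 0.3399.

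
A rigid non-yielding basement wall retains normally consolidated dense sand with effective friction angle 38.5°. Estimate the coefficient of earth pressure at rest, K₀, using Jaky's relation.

0.377

K₀ = 1 − sin φ' = 1 − sin 38.5° = 0.3775.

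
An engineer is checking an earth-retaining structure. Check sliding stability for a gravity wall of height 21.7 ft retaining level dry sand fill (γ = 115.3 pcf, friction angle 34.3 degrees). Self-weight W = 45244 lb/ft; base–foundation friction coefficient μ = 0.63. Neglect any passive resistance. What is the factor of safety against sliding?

K_a = tan²(45° − 34.3°/2) = 0.2792.
P_a = ½K_aγH² = 0.5×0.2792×115.3×21.7² = 7578 lb/ft, acting at H/3 = 7.233 ft above the base.
FS_sliding = μW / P_a = 0.63×45244 / 7578 = 3.761.

3.76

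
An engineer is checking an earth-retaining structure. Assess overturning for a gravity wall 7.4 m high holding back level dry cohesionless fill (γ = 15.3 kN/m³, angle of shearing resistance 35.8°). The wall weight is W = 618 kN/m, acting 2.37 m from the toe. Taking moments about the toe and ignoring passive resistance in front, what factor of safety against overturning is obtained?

5.41

K_a = tan²(45° − 35.8°/2) = 0.2619.
P_a = ½K_aγH² = 0.5×0.2619×15.3×7.4² = 109.7 kN/m, acting at H/3 = 2.467 m above the base.
Overturning moment M_o = P_a × H/3 = 109.7 × 2.467 = 270.6.
Resisting moment M_r = W × 2.37 = 618 × 2.37 = 1465.
FS_overturning = M_r/M_o = 1465/270.6 = 5.413.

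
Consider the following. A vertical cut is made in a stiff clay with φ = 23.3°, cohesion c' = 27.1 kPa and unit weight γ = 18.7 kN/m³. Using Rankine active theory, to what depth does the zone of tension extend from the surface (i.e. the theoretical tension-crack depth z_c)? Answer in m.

K_a = tan²(45° − 23.3°/2) = 0.4331; √K_a = 0.6581.
The active pressure is zero where K_a γ z = 2c√K_a, so z_c = 2c/(γ√K_a) = 2×27.1/(18.7×0.6581) = 4.404 m.

4.40 m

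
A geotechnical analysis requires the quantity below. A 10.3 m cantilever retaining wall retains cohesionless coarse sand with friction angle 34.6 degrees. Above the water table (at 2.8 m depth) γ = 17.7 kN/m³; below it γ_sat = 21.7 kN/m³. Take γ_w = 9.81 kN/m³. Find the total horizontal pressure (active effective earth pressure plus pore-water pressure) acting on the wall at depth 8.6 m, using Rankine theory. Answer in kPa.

89.6 kPa

K_a = (1 − sin φ)/(1 + sin φ) = 0.2756.
γ' = 21.7 − 9.81 = 11.89 kN/m³.
Effective vertical stress at 8.6 m: σ'_v = 17.7×2.8 + 11.89×5.80 = 118.5 kPa.
σ'_h = K_a σ'_v = 0.2756 × 118.5 = 32.67 kPa; u = γ_w × 5.80 = 56.90 kPa.
Total σ_h = 32.67 + 56.90 = 89.57 kPa.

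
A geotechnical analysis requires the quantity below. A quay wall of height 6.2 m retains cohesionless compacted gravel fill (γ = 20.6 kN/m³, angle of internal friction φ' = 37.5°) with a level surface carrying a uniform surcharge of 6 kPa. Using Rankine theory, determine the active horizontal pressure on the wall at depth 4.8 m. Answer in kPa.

K_a = (1 − sin φ)/(1 + sin φ) = 0.2432.
σ_v = γz + q = 20.6 × 4.8 + 6 = 104.9 kPa.
σ_h = K_a σ_v = 0.2432 × 104.9 = 25.51 kPa.

25.5 kPa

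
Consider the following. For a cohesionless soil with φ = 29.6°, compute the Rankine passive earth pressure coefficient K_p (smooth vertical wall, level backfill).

K_p = (1 + sin φ)/(1 − sin φ) = tan²(45° + 29.6°/2) = 2.952.

2.95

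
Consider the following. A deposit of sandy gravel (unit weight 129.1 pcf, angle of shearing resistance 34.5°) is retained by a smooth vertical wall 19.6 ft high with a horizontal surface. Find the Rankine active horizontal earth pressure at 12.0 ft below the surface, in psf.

K_a = (1 − sin φ)/(1 + sin φ) = 0.2768.
σ_h = K_a γ z = 0.2768 × 129.1 × 12.0 = 428.8 psf.

429 psf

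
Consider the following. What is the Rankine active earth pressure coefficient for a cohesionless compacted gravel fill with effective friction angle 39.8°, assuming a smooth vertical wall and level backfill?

0.219

K_a = tan²(45° − φ/2) = tan²(25.10°) = 0.2194.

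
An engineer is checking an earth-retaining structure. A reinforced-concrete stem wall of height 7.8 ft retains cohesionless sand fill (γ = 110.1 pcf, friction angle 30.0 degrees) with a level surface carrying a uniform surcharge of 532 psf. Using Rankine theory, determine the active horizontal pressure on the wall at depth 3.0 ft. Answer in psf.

287 psf

K_a = (1 − sin φ)/(1 + sin φ) = 0.3333.
σ_v = γz + q = 110.1 × 3.0 + 532 = 862.3 psf.
σ_h = K_a σ_v = 0.3333 × 862.3 = 287.4 psf.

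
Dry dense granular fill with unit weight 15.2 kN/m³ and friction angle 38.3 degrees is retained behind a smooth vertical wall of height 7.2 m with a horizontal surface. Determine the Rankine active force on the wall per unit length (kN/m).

K_a = tan²(45° − φ/2) = 0.2347.
P_a = ½ K_a γ H² = 0.5 × 0.2347 × 15.2 × 7.2² = 92.48 kN/m.

92.5 kN/m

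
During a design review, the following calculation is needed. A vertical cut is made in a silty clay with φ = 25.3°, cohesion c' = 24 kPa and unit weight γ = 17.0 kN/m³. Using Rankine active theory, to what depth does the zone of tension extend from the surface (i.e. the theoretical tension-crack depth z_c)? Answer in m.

4.46 m

K_a = tan²(45° − 25.3°/2) = 0.4012; √K_a = 0.6334.
The active pressure is zero where K_a γ z = 2c√K_a, so z_c = 2c/(γ√K_a) = 2×24/(17.0×0.6334) = 4.458 m.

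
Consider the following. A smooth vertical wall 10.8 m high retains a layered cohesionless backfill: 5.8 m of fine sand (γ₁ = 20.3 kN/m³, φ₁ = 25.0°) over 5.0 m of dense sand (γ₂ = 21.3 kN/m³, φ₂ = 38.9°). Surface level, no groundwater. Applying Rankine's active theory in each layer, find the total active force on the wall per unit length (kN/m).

K_a1 = tan²(45°−25.0°/2) = 0.4059; K_a2 = tan²(45°−38.9°/2) = 0.2285.
Layer 1: σ at base = K_a1 γ₁ h₁ = 47.79 kPa; P₁ = ½×47.79×5.8 = 138.6.
Layer 2: σ_v at top = γ₁h₁ = 117.7; σ_h top = K_a2×117.7 = 26.91; σ_h base = K_a2×(117.7+21.3×5.0) = 51.25.
P₂ = ½(26.91+51.25)×5.0 = 195.4. Total P_a = 138.6+195.4 = 334.0 kN/m.

334 kN/m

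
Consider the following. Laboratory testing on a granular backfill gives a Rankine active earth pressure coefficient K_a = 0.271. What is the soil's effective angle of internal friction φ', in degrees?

35.0°

K_a = tan²(45° − φ/2) ⇒ 45° − φ/2 = arctan(√0.271) = 27.50°.
φ = 2(45° − 27.50°) = 35.00°.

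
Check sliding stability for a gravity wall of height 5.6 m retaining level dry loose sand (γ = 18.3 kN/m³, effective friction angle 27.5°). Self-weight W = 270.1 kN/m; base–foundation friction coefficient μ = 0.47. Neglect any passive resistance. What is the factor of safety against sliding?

1.20

K_a = tan²(45° − 27.5°/2) = 0.3682.
P_a = ½K_aγH² = 0.5×0.3682×18.3×5.6² = 105.7 kN/m, acting at H/3 = 1.867 m above the base.
FS_sliding = μW / P_a = 0.47×270.1 / 105.7 = 1.201.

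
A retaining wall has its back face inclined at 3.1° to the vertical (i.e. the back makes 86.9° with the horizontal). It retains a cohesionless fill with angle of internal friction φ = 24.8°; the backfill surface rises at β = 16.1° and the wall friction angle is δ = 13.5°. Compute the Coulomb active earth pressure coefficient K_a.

0.521

K_a = sin²(α+φ) / [sin²α · sin(α−δ) · (1 + √{sin(φ+δ)sin(φ−β) / (sin(α−δ)sin(α+β))})²].
With α = 86.9°, φ = 24.8°, δ = 13.5°, β = 16.1°: K_a = 0.5210.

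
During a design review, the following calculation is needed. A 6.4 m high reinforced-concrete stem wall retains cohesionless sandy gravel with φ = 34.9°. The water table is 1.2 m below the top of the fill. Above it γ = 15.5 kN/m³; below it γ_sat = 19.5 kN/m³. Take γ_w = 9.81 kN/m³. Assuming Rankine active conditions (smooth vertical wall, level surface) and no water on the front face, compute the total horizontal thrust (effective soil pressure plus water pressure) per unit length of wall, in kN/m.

198 kN/m

K_a = tan²(45° − φ/2) = 0.2721.
γ' = 19.5 − 9.81 = 9.690 kN/m³. Depth below WT = 5.2 m.
σ'_h at WT = K_a γ d_w = 5.062 kPa; at base = 5.062 + K_a γ' × 5.2 = 18.77 kPa.
P₁ (0–1.2 m) = ½×5.062×1.2 = 3.037. P₂ (1.2–6.4 m) = ½(5.062+18.77)×5.2 = 61.98.
P_w = ½ γ_w h₂² = 0.5×9.81×5.2² = 132.6. Total = 3.037+61.98+132.6 = 197.6 kN/m.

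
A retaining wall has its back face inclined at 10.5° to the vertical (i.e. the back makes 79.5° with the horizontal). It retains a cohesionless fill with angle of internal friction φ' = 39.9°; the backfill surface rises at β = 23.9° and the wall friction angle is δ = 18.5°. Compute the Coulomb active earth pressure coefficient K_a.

0.386

K_a = sin²(α+φ) / [sin²α · sin(α−δ) · (1 + √{sin(φ+δ)sin(φ−β) / (sin(α−δ)sin(α+β))})²].
With α = 79.5°, φ = 39.9°, δ = 18.5°, β = 23.9°: K_a = 0.3858.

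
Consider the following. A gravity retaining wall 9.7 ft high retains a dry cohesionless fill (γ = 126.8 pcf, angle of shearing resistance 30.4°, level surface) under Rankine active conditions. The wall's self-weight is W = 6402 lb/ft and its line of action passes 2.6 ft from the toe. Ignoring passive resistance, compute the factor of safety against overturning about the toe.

2.63

K_a = tan²(45° − 30.4°/2) = 0.3280.
P_a = ½K_aγH² = 0.5×0.3280×126.8×9.7² = 1957 lb/ft, acting at H/3 = 3.233 ft above the base.
Overturning moment M_o = P_a × H/3 = 1957 × 3.233 = 6326.
Resisting moment M_r = W × 2.6 = 6402 × 2.6 = 16650.
FS_overturning = M_r/M_o = 16650/6326 = 2.631.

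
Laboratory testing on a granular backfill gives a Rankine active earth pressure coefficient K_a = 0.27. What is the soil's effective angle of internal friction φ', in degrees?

35.1°

K_a = tan²(45° − φ/2) ⇒ 45° − φ/2 = arctan(√0.27) = 27.46°.
φ = 2(45° − 27.46°) = 35.09°.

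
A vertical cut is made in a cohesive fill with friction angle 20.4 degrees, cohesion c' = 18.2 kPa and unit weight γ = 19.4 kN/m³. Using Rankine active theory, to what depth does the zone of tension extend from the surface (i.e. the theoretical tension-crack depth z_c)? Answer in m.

2.70 m

K_a = tan²(45° − 20.4°/2) = 0.4831; √K_a = 0.6950.
The active pressure is zero where K_a γ z = 2c√K_a, so z_c = 2c/(γ√K_a) = 2×18.2/(19.4×0.6950) = 2.700 m.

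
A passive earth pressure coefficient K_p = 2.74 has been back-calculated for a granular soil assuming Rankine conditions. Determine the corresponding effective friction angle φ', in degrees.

27.7°

K_p = (1+sin φ)/(1−sin φ) ⇒ sin φ = (K_p − 1)/(K_p + 1) = 0.4652.
φ = arcsin(0.4652) = 27.73°.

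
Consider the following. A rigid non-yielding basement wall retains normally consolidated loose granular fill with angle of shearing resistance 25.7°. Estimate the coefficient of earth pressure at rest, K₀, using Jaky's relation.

0.566

K₀ = 1 − sin φ' = 1 − sin 25.7° = 0.5663.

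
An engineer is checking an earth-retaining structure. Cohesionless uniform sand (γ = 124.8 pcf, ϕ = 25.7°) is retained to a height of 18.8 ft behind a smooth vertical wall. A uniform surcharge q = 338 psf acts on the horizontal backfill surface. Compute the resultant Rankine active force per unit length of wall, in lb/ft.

K_a = tan²(45° − φ/2) = 0.3950.
Soil triangle: ½ K_a γ H² = 0.5×0.3950×124.8×18.8² = 8712 lb/ft.
Surcharge rectangle: K_a q H = 0.3950×338×18.8 = 2510 lb/ft.
Total = 8712 + 2510 = 11220 lb/ft.

11200 lb/ft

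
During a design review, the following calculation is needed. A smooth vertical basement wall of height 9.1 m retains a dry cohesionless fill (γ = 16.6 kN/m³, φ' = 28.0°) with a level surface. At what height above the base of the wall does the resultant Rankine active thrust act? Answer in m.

3.03 m

K_a = 0.3610.
The pressure distribution is triangular, so the resultant acts at H/3 above the base = 9.1/3 = 3.033 m.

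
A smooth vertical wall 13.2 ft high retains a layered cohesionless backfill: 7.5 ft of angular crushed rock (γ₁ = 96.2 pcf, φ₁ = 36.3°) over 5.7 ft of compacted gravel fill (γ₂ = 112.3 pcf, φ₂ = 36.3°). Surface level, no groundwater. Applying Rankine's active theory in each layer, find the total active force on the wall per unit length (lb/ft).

K_a1 = tan²(45°−36.3°/2) = 0.2563; K_a2 = tan²(45°−36.3°/2) = 0.2563.
Layer 1: σ at base = K_a1 γ₁ h₁ = 184.9 psf; P₁ = ½×184.9×7.5 = 693.4.
Layer 2: σ_v at top = γ₁h₁ = 721.5; σ_h top = K_a2×721.5 = 184.9; σ_h base = K_a2×(721.5+112.3×5.7) = 348.9.
P₂ = ½(184.9+348.9)×5.7 = 1521. Total P_a = 693.4+1521 = 2215 lb/ft.

2210 lb/ft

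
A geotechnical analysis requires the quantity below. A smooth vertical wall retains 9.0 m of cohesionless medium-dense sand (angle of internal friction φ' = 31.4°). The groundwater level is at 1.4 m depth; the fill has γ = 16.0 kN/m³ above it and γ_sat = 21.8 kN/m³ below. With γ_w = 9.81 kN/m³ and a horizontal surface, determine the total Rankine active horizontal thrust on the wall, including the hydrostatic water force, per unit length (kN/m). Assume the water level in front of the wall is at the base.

451 kN/m

K_a = tan²(45° − φ/2) = 0.3149.
γ' = 21.8 − 9.81 = 11.99 kN/m³. Depth below WT = 7.6 m.
σ'_h at WT = K_a γ d_w = 7.054 kPa; at base = 7.054 + K_a γ' × 7.6 = 35.75 kPa.
P₁ (0–1.4 m) = ½×7.054×1.4 = 4.938. P₂ (1.4–9.0 m) = ½(7.054+35.75)×7.6 = 162.7.
P_w = ½ γ_w h₂² = 0.5×9.81×7.6² = 283.3. Total = 4.938+162.7+283.3 = 450.9 kN/m.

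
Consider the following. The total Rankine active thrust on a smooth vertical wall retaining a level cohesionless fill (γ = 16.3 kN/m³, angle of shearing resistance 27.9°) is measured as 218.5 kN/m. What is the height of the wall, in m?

K_a = 0.3625. P_a = ½ K_a γ H² ⇒ H = √(2P_a/(K_a γ)).
H = √(2×218.5/(0.3625×16.3)) = 8.600 m.

8.60 m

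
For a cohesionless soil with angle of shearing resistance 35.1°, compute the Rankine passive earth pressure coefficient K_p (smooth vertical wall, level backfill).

K_p = (1 + sin φ)/(1 − sin φ) = tan²(45° + 35.1°/2) = 3.706.

3.71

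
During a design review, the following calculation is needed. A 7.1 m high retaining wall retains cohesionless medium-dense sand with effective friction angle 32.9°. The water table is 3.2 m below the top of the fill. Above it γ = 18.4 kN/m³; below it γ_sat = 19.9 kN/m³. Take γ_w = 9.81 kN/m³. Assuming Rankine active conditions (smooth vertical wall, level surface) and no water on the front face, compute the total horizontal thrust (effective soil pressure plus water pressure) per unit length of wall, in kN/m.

193 kN/m

K_a = tan²(45° − φ/2) = 0.2960.
γ' = 19.9 − 9.81 = 10.09 kN/m³. Depth below WT = 3.9 m.
σ'_h at WT = K_a γ d_w = 17.43 kPa; at base = 17.43 + K_a γ' × 3.9 = 29.08 kPa.
P₁ (0–3.2 m) = ½×17.43×3.2 = 27.89. P₂ (3.2–7.1 m) = ½(17.43+29.08)×3.9 = 90.69.
P_w = ½ γ_w h₂² = 0.5×9.81×3.9² = 74.61. Total = 27.89+90.69+74.61 = 193.2 kN/m.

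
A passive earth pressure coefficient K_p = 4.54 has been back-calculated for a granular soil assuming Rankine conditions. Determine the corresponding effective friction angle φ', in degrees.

39.7°

K_p = (1+sin φ)/(1−sin φ) ⇒ sin φ = (K_p − 1)/(K_p + 1) = 0.6390.
φ = arcsin(0.6390) = 39.72°.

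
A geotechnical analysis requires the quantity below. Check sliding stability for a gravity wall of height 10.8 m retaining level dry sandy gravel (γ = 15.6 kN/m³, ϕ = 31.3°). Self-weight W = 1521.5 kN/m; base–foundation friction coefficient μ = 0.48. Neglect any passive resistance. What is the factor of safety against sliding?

K_a = tan²(45° − 31.3°/2) = 0.3162.
P_a = ½K_aγH² = 0.5×0.3162×15.6×10.8² = 287.7 kN/m, acting at H/3 = 3.600 m above the base.
FS_sliding = μW / P_a = 0.48×1521.5 / 287.7 = 2.539.

2.54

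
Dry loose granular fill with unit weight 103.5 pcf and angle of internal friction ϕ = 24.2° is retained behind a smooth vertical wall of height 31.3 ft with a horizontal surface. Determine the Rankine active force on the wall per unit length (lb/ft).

K_a = tan²(45° − φ/2) = 0.4185.
P_a = ½ K_a γ H² = 0.5 × 0.4185 × 103.5 × 31.3² = 21220 lb/ft.

21200 lb/ft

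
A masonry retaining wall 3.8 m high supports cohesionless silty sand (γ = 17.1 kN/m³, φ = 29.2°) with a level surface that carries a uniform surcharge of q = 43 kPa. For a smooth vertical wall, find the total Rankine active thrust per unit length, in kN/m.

98.7 kN/m

K_a = tan²(45° − φ/2) = 0.3442.
Soil triangle: ½ K_a γ H² = 0.5×0.3442×17.1×3.8² = 42.50 kN/m.
Surcharge rectangle: K_a q H = 0.3442×43×3.8 = 56.24 kN/m.
Total = 42.50 + 56.24 = 98.74 kN/m.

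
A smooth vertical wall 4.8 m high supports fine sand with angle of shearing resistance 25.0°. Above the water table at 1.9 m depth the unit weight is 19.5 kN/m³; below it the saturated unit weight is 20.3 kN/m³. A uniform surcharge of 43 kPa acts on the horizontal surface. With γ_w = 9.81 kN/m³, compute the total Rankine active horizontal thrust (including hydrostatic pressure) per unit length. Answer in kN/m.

201 kN/m

K_a = tan²(45° − φ/2) = 0.4059.
γ' = 20.3 − 9.81 = 10.49 kN/m³. h₂ = H − d_w = 2.9 m.
σ'_h: at surface K_a·q = 17.45; at WT K_a(q+γd_w) = 32.49; at base K_a(q+γd_w+γ'h₂) = 44.84 kPa.
P₁ = ½(17.45+32.49)×1.9 = 47.44; P₂ = ½(32.49+44.84)×2.9 = 112.1; P_w = ½γ_w h₂² = 41.25.
Total = 47.44+112.1+41.25 = 200.8 kN/m.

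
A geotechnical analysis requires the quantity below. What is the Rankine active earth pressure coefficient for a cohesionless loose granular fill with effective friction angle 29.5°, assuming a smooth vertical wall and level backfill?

K_a = tan²(45° − φ/2) = tan²(30.25°) = 0.3401.

0.340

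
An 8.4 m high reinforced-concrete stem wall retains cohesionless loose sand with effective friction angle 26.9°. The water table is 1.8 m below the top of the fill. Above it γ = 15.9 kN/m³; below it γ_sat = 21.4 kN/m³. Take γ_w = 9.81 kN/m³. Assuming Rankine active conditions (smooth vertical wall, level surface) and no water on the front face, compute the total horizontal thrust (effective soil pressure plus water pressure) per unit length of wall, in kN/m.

K_a = tan²(45° − φ/2) = 0.3770.
γ' = 21.4 − 9.81 = 11.59 kN/m³. Depth below WT = 6.6 m.
σ'_h at WT = K_a γ d_w = 10.79 kPa; at base = 10.79 + K_a γ' × 6.6 = 39.63 kPa.
P₁ (0–1.8 m) = ½×10.79×1.8 = 9.711. P₂ (1.8–8.4 m) = ½(10.79+39.63)×6.6 = 166.4.
P_w = ½ γ_w h₂² = 0.5×9.81×6.6² = 213.7. Total = 9.711+166.4+213.7 = 389.8 kN/m.

390 kN/m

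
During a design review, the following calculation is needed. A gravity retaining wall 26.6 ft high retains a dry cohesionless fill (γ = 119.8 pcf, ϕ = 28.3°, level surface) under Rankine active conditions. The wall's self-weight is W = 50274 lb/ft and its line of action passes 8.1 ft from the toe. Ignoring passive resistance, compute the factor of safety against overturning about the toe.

3.04

K_a = tan²(45° − 28.3°/2) = 0.3568.
P_a = ½K_aγH² = 0.5×0.3568×119.8×26.6² = 15120 lb/ft, acting at H/3 = 8.867 ft above the base.
Overturning moment M_o = P_a × H/3 = 15120 × 8.867 = 134100.
Resisting moment M_r = W × 8.1 = 50274 × 8.1 = 407200.
FS_overturning = M_r/M_o = 407200/134100 = 3.037.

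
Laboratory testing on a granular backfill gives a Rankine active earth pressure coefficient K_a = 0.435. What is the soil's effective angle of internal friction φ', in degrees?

K_a = tan²(45° − φ/2) ⇒ 45° − φ/2 = arctan(√0.435) = 33.41°.
φ = 2(45° − 33.41°) = 23.19°.

23.2°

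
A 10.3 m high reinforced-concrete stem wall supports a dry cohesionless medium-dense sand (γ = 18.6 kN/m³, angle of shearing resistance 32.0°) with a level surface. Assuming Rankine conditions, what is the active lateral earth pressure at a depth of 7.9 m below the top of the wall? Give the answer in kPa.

45.1 kPa

K_a = (1 − sin φ)/(1 + sin φ) = 0.3073.
σ_h = K_a γ z = 0.3073 × 18.6 × 7.9 = 45.15 kPa.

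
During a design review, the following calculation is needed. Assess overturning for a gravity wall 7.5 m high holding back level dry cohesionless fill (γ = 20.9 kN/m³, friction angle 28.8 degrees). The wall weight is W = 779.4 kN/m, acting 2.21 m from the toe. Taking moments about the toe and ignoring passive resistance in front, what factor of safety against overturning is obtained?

K_a = tan²(45° − 28.8°/2) = 0.3498.
P_a = ½K_aγH² = 0.5×0.3498×20.9×7.5² = 205.6 kN/m, acting at H/3 = 2.500 m above the base.
Overturning moment M_o = P_a × H/3 = 205.6 × 2.500 = 514.0.
Resisting moment M_r = W × 2.21 = 779.4 × 2.21 = 1722.
FS_overturning = M_r/M_o = 1722/514.0 = 3.351.

3.35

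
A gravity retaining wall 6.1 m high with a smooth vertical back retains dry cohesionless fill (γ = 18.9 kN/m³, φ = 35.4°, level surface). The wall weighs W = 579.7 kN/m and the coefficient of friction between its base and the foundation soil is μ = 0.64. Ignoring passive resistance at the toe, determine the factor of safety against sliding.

3.96

K_a = tan²(45° − 35.4°/2) = 0.2664.
P_a = ½K_aγH² = 0.5×0.2664×18.9×6.1² = 93.68 kN/m, acting at H/3 = 2.033 m above the base.
FS_sliding = μW / P_a = 0.64×579.7 / 93.68 = 3.961.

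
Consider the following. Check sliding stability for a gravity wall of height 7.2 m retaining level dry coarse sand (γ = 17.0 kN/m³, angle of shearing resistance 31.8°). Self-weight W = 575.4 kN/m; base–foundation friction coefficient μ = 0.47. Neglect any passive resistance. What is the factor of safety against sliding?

1.98

K_a = tan²(45° − 31.8°/2) = 0.3098.
P_a = ½K_aγH² = 0.5×0.3098×17.0×7.2² = 136.5 kN/m, acting at H/3 = 2.400 m above the base.
FS_sliding = μW / P_a = 0.47×575.4 / 136.5 = 1.981.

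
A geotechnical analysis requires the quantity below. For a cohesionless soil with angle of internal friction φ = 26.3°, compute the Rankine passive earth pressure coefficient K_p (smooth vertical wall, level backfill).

2.59

K_p = (1 + sin φ)/(1 − sin φ) = tan²(45° + 26.3°/2) = 2.591.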